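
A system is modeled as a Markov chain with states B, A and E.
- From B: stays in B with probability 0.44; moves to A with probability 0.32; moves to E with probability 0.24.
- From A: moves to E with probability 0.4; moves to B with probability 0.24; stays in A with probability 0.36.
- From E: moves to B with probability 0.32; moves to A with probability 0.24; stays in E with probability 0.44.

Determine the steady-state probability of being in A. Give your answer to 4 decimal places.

0.3033

Let the stationary distribution be π with π = πP and π_1 + π_2 + π_3 = 1.
π_1 = 0.44·π_1 + 0.24·π_2 + 0.32·π_3
π_2 = 0.32·π_1 + 0.36·π_2 + 0.24·π_3
Solving with the normalization constraint gives π = (0.3361, 0.3033, 0.3607).
So the stationary probability of A is 0.3033.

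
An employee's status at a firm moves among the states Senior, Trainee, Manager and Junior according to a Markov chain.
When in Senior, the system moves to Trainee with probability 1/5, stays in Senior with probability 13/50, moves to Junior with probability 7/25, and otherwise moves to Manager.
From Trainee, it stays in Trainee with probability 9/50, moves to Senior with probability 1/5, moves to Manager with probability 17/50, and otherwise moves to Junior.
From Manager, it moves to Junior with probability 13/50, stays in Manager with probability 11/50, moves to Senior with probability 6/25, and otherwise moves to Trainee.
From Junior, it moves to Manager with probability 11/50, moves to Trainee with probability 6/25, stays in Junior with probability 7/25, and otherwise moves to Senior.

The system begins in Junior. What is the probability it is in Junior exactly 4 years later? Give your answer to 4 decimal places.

0.2749

Propagate the distribution vector 4 years from Junior.
After 0 years: (0.0000, 0.0000, 0.0000, 1.0000)
After 1 year: (0.2600, 0.2400, 0.2200, 0.2800)
After 2 years: (0.2412, 0.2240, 0.2592, 0.2756)
After 3 years: (0.2414, 0.2273, 0.2565, 0.2748)
After 4 years: (0.2412, 0.2270, 0.2569, 0.2749)
P(in Junior after 4 years) = 0.2749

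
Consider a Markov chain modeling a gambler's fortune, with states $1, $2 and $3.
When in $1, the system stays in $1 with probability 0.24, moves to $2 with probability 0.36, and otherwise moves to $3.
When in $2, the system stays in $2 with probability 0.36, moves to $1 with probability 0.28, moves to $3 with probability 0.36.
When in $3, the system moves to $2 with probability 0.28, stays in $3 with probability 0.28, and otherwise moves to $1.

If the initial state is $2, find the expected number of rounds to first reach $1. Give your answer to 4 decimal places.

3.0000

Let t(s) be the expected number of rounds to first reach $1 from state s, with t($1) = 0. Conditioning on the first round:
t($2) = 1 + 0.36·t($2) + 0.36·t($3)
t($3) = 1 + 0.28·t($2) + 0.28·t($3)
Solving: t($2) = 3.0000, t($3) = 2.5556.
Expected rounds from $2 to $1: 3.0000.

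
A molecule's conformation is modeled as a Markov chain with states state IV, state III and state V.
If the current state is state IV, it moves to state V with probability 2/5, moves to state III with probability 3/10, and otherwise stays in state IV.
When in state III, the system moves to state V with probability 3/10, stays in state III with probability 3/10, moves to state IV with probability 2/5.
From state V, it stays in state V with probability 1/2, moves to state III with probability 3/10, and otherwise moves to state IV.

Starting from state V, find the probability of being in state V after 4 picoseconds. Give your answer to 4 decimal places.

0.4112

Propagate the distribution vector 4 picoseconds from state V.
After 0 picoseconds: (0.0000, 0.0000, 1.0000)
After 1 picosecond: (0.2000, 0.3000, 0.5000)
After 2 picoseconds: (0.2800, 0.3000, 0.4200)
After 3 picoseconds: (0.2880, 0.3000, 0.4120)
After 4 picoseconds: (0.2888, 0.3000, 0.4112)
P(in state V after 4 picoseconds) = 0.4112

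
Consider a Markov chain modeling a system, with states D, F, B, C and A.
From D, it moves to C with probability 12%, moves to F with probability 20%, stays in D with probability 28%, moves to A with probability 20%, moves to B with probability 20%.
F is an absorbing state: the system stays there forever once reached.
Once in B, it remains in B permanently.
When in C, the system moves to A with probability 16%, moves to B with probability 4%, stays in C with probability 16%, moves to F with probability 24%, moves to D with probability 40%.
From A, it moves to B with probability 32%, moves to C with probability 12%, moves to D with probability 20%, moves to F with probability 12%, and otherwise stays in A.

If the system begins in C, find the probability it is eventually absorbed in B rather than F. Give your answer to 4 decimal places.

0.4139

Let h(s) be the probability of absorption at B starting from transient state s. Then h(B) = 1 and h(F) = 0. By first-step analysis:
h(D) = 0.28·h(D) + 0.2·0 + 0.2·1 + 0.12·h(C) + 0.2·h(A)
h(C) = 0.4·h(D) + 0.24·0 + 0.04·1 + 0.16·h(C) + 0.16·h(A)
h(A) = 0.2·h(D) + 0.12·0 + 0.32·1 + 0.12·h(C) + 0.24·h(A)
Solving: h(D) = 0.5199, h(C) = 0.4139, h(A) = 0.6232.
Starting from C, the probability is 0.4139.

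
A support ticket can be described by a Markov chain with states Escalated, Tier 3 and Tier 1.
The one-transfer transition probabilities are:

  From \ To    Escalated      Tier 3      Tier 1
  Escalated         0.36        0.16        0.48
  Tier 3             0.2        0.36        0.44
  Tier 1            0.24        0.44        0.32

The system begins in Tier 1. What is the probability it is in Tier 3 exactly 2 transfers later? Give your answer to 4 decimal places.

Sum over the intermediate state after 1 transfer:
P = P(Tier 1→Escalated)·P(Escalated→Tier 3) + P(Tier 1→Tier 3)·P(Tier 3→Tier 3) + P(Tier 1→Tier 1)·P(Tier 1→Tier 3)
  = 0.24×0.16 + 0.44×0.36 + 0.32×0.44
  = 0.0384 + 0.1584 + 0.1408 = 0.3376

0.3376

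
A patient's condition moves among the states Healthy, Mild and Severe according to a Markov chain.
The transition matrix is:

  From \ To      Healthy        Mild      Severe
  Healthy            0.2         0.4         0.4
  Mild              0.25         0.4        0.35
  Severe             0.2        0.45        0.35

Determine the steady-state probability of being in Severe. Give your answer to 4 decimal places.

Let the stationary distribution be π with π = πP and π_1 + π_2 + π_3 = 1.
π_1 = 0.2·π_1 + 0.25·π_2 + 0.2·π_3
π_2 = 0.4·π_1 + 0.4·π_2 + 0.45·π_3
Solving with the normalization constraint gives π = (0.2209, 0.4181, 0.3610).
So the stationary probability of Severe is 0.3610.

0.3610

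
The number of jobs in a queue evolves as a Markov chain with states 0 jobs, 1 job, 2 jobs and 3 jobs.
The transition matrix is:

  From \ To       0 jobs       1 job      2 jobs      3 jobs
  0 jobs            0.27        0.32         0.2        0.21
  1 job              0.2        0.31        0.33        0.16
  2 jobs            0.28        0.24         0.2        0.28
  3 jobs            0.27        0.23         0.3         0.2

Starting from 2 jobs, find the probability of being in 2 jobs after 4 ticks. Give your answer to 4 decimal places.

0.2573

Propagate the distribution vector 4 ticks from 2 jobs.
After 0 ticks: (0.0000, 0.0000, 1.0000, 0.0000)
After 1 tick: (0.2800, 0.2400, 0.2000, 0.2800)
After 2 ticks: (0.2552, 0.2764, 0.2592, 0.2092)
After 3 ticks: (0.2532, 0.2777, 0.2569, 0.2122)
After 4 ticks: (0.2531, 0.2776, 0.2573, 0.2120)
P(in 2 jobs after 4 ticks) = 0.2573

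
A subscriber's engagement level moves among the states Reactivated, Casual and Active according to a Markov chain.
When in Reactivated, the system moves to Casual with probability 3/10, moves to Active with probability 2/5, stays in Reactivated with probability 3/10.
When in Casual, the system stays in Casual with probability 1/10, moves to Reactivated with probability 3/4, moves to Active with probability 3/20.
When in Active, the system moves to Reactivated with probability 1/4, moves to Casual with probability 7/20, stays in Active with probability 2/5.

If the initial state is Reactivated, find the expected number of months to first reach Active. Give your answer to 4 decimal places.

Let t(s) be the expected number of months to first reach Active from state s, with t(Active) = 0. Conditioning on the first month:
t(Reactivated) = 1 + 0.3·t(Reactivated) + 0.3·t(Casual)
t(Casual) = 1 + 0.75·t(Reactivated) + 0.1·t(Casual)
Solving: t(Reactivated) = 2.9630, t(Casual) = 3.5802.
Expected months from Reactivated to Active: 2.9630.

2.9630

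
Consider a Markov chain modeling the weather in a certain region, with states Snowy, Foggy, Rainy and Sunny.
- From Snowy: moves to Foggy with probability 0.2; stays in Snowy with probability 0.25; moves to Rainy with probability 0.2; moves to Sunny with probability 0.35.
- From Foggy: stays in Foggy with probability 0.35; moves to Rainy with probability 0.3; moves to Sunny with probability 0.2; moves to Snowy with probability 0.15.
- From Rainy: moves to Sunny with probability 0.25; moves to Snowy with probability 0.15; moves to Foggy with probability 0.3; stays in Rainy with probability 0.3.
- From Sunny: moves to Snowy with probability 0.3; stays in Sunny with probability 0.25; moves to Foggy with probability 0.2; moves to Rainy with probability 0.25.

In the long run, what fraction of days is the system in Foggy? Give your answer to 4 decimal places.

0.2666

Let the stationary distribution be π with π = πP and π_1 + π_2 + π_3 + π_4 = 1.
π_1 = 0.25·π_1 + 0.15·π_2 + 0.15·π_3 + 0.3·π_4
π_2 = 0.2·π_1 + 0.35·π_2 + 0.3·π_3 + 0.2·π_4
π_3 = 0.2·π_1 + 0.3·π_2 + 0.3·π_3 + 0.25·π_4
Solving with the normalization constraint gives π = (0.2096, 0.2666, 0.2662, 0.2576).
So the stationary probability of Foggy is 0.2666.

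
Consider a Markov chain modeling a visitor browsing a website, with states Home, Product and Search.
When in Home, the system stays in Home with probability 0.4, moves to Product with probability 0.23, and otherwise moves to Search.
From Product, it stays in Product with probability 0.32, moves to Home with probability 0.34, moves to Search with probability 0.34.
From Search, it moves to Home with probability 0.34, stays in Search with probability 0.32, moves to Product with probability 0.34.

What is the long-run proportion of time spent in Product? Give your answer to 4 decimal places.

0.2943

Let the stationary distribution be π with π = πP and π_1 + π_2 + π_3 = 1.
π_1 = 0.4·π_1 + 0.34·π_2 + 0.34·π_3
π_2 = 0.23·π_1 + 0.32·π_2 + 0.34·π_3
Solving with the normalization constraint gives π = (0.3617, 0.2943, 0.3440).
So the stationary probability of Product is 0.2943.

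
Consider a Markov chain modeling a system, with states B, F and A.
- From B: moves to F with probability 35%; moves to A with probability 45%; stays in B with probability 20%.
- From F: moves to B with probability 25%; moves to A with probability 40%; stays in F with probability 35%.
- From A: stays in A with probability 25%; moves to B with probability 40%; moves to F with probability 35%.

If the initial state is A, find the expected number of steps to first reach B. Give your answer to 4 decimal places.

Let t(s) be the expected number of steps to first reach B from state s, with t(B) = 0. Conditioning on the first step:
t(F) = 1 + 0.35·t(F) + 0.4·t(A)
t(A) = 1 + 0.35·t(F) + 0.25·t(A)
Solving: t(F) = 3.3094, t(A) = 2.8777.
Expected steps from A to B: 2.8777.

2.8777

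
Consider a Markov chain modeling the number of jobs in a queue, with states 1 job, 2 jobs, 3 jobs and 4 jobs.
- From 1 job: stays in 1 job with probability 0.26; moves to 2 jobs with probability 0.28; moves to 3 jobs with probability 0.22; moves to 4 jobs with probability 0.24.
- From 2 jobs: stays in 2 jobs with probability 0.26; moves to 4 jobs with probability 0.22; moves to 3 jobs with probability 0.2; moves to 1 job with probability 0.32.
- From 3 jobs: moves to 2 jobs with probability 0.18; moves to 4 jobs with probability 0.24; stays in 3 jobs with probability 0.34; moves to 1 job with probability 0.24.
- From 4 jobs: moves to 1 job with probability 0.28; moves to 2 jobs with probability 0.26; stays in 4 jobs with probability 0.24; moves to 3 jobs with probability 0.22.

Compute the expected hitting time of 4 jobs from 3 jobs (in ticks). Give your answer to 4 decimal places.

Let t(s) be the expected number of ticks to first reach 4 jobs from state s, with t(4 jobs) = 0. Conditioning on the first tick:
t(1 job) = 1 + 0.26·t(1 job) + 0.28·t(2 jobs) + 0.22·t(3 jobs)
t(2 jobs) = 1 + 0.32·t(1 job) + 0.26·t(2 jobs) + 0.2·t(3 jobs)
t(3 jobs) = 1 + 0.24·t(1 job) + 0.18·t(2 jobs) + 0.34·t(3 jobs)
Solving: t(1 job) = 4.2555, t(2 jobs) = 4.3391, t(3 jobs) = 4.2460.
Expected ticks from 3 jobs to 4 jobs: 4.2460.

4.2460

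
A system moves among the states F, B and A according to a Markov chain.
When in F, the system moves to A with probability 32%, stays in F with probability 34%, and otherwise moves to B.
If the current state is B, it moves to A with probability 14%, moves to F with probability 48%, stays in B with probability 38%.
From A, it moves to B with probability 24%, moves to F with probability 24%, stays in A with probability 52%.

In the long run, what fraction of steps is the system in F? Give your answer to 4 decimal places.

Let the stationary distribution be π with π = πP and π_1 + π_2 + π_3 = 1.
π_1 = 0.34·π_1 + 0.48·π_2 + 0.24·π_3
π_2 = 0.34·π_1 + 0.38·π_2 + 0.24·π_3
Solving with the normalization constraint gives π = (0.3520, 0.3200, 0.3280).
So the stationary probability of F is 0.3520.

0.3520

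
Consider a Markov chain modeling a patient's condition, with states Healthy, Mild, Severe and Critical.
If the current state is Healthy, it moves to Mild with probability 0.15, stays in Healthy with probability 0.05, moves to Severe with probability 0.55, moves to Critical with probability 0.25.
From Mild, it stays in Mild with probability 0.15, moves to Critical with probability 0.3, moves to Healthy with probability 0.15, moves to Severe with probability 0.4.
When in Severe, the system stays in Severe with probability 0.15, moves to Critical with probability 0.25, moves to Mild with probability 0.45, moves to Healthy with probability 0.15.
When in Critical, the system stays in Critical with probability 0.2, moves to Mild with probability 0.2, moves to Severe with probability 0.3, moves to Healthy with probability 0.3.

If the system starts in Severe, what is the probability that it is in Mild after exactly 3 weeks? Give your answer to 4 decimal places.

Propagate the distribution vector 3 weeks from Severe.
After 0 weeks: (0.0000, 0.0000, 1.0000, 0.0000)
After 1 week: (0.1500, 0.4500, 0.1500, 0.2500)
After 2 weeks: (0.1725, 0.2075, 0.3600, 0.2600)
After 3 weeks: (0.1718, 0.2710, 0.3099, 0.2474)
P(in Mild after 3 weeks) = 0.2710

0.2710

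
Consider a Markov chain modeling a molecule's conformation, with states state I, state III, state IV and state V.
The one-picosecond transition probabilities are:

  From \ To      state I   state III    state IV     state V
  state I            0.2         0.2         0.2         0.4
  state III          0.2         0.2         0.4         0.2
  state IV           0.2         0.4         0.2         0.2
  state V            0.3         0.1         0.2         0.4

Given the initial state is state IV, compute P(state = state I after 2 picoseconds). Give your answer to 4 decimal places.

0.2200

Propagate the distribution vector 2 picoseconds from state IV.
After 0 picoseconds: (0.0000, 0.0000, 1.0000, 0.0000)
After 1 picosecond: (0.2000, 0.4000, 0.2000, 0.2000)
After 2 picoseconds: (0.2200, 0.2200, 0.2800, 0.2800)
P(in state I after 2 picoseconds) = 0.2200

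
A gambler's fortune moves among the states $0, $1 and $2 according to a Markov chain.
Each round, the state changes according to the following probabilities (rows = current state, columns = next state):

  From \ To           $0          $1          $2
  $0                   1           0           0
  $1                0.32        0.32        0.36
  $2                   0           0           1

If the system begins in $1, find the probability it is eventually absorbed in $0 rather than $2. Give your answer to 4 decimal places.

Let h(s) be the probability of absorption at $0 starting from transient state s. Then h($0) = 1 and h($2) = 0. By first-step analysis:
h($1) = 0.32·1 + 0.32·h($1) + 0.36·0
Solving: h($1) = 0.4706.
Starting from $1, the probability is 0.4706.

0.4706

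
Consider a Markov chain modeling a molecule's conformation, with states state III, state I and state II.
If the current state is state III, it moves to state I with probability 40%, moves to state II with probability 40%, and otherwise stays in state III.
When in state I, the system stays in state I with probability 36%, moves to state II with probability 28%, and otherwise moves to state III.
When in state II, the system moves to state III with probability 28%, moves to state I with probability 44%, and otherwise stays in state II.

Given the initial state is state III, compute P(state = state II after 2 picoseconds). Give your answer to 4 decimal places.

0.3040

Sum over the intermediate state after 1 picosecond:
P = P(state III→state III)·P(state III→state II) + P(state III→state I)·P(state I→state II) + P(state III→state II)·P(state II→state II)
  = 0.2×0.4 + 0.4×0.28 + 0.4×0.28
  = 0.0800 + 0.1120 + 0.1120 = 0.3040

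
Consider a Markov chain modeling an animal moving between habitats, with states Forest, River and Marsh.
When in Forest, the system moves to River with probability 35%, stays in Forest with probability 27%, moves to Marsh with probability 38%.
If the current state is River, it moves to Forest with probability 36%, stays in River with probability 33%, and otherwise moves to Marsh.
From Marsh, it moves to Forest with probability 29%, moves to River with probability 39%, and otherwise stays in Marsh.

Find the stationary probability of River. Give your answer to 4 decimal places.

0.3563

Let the stationary distribution be π with π = πP and π_1 + π_2 + π_3 = 1.
π_1 = 0.27·π_1 + 0.36·π_2 + 0.29·π_3
π_2 = 0.35·π_1 + 0.33·π_2 + 0.39·π_3
Solving with the normalization constraint gives π = (0.3088, 0.3563, 0.3350).
So the stationary probability of River is 0.3563.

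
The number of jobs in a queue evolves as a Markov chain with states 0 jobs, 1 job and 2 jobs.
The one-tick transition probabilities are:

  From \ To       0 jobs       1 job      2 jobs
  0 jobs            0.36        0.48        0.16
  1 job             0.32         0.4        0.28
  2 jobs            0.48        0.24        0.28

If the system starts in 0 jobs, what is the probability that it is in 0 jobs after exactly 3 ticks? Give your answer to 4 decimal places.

0.3723

Propagate the distribution vector 3 ticks from 0 jobs.
After 0 ticks: (1.0000, 0.0000, 0.0000)
After 1 tick: (0.3600, 0.4800, 0.1600)
After 2 ticks: (0.3600, 0.4032, 0.2368)
After 3 ticks: (0.3723, 0.3909, 0.2368)
P(in 0 jobs after 3 ticks) = 0.3723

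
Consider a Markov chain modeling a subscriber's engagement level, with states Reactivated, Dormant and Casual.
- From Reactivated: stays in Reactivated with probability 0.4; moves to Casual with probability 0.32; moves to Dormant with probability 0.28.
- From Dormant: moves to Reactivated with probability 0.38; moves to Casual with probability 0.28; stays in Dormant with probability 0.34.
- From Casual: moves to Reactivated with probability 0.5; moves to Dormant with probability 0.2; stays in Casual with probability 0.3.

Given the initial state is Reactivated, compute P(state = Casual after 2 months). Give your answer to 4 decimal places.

Sum over the intermediate state after 1 month:
P = P(Reactivated→Reactivated)·P(Reactivated→Casual) + P(Reactivated→Dormant)·P(Dormant→Casual) + P(Reactivated→Casual)·P(Casual→Casual)
  = 0.4×0.32 + 0.28×0.28 + 0.32×0.3
  = 0.1280 + 0.0784 + 0.0960 = 0.3024

0.3024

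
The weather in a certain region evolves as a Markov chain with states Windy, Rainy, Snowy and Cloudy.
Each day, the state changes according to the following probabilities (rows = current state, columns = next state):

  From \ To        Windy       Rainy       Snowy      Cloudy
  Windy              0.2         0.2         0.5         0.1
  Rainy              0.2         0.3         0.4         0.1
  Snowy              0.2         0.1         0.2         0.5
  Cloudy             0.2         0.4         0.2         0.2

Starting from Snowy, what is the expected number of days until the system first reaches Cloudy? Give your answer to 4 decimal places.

2.7778

Let t(s) be the expected number of days to first reach Cloudy from state s, with t(Cloudy) = 0. Conditioning on the first day:
t(Windy) = 1 + 0.2·t(Windy) + 0.2·t(Rainy) + 0.5·t(Snowy)
t(Rainy) = 1 + 0.2·t(Windy) + 0.3·t(Rainy) + 0.4·t(Snowy)
t(Snowy) = 1 + 0.2·t(Windy) + 0.1·t(Rainy) + 0.2·t(Snowy)
Solving: t(Windy) = 4.0278, t(Rainy) = 4.1667, t(Snowy) = 2.7778.
Expected days from Snowy to Cloudy: 2.7778.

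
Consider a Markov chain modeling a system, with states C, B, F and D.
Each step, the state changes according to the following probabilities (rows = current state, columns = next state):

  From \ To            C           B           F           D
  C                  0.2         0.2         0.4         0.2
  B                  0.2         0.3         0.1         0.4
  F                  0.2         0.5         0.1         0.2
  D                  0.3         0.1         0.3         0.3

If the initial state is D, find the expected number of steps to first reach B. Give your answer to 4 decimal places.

4.2903

Let t(s) be the expected number of steps to first reach B from state s, with t(B) = 0. Conditioning on the first step:
t(C) = 1 + 0.2·t(C) + 0.4·t(F) + 0.2·t(D)
t(F) = 1 + 0.2·t(C) + 0.1·t(F) + 0.2·t(D)
t(D) = 1 + 0.3·t(C) + 0.3·t(F) + 0.3·t(D)
Solving: t(C) = 3.7742, t(F) = 2.9032, t(D) = 4.2903.
Expected steps from D to B: 4.2903.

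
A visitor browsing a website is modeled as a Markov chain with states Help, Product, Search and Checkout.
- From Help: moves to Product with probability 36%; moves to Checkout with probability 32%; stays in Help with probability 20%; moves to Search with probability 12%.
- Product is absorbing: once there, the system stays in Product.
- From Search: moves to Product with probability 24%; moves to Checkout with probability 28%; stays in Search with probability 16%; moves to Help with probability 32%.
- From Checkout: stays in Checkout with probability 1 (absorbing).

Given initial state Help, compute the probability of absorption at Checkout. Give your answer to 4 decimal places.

0.4773

Let h(s) be the probability of absorption at Checkout starting from transient state s. Then h(Checkout) = 1 and h(Product) = 0. By first-step analysis:
h(Help) = 0.2·h(Help) + 0.36·0 + 0.12·h(Search) + 0.32·1
h(Search) = 0.32·h(Help) + 0.24·0 + 0.16·h(Search) + 0.28·1
Solving: h(Help) = 0.4773, h(Search) = 0.5152.
Starting from Help, the probability is 0.4773.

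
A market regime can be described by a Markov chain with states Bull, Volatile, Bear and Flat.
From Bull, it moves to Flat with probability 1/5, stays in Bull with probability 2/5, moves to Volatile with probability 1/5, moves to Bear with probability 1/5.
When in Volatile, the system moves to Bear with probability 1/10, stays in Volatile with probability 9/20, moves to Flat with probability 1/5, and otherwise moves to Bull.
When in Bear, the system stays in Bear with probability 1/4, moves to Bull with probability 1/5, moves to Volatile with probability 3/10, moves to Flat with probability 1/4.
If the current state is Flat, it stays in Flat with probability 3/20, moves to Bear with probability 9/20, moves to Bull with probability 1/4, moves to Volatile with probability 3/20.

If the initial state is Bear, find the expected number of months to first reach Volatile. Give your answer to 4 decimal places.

Let t(s) be the expected number of months to first reach Volatile from state s, with t(Volatile) = 0. Conditioning on the first month:
t(Bull) = 1 + 0.4·t(Bull) + 0.2·t(Bear) + 0.2·t(Flat)
t(Bear) = 1 + 0.2·t(Bull) + 0.25·t(Bear) + 0.25·t(Flat)
t(Flat) = 1 + 0.25·t(Bull) + 0.45·t(Bear) + 0.15·t(Flat)
Solving: t(Bull) = 4.6244, t(Bear) = 4.1432, t(Flat) = 4.7300.
Expected months from Bear to Volatile: 4.1432.

4.1432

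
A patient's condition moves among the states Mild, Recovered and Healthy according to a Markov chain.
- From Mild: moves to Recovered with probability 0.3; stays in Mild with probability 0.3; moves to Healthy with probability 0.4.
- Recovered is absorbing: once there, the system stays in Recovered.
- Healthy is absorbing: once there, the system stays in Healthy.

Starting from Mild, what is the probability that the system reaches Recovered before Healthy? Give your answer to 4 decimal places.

0.4286

Let h(s) be the probability of absorption at Recovered starting from transient state s. Then h(Recovered) = 1 and h(Healthy) = 0. By first-step analysis:
h(Mild) = 0.3·h(Mild) + 0.3·1 + 0.4·0
Solving: h(Mild) = 0.4286.
Starting from Mild, the probability is 0.4286.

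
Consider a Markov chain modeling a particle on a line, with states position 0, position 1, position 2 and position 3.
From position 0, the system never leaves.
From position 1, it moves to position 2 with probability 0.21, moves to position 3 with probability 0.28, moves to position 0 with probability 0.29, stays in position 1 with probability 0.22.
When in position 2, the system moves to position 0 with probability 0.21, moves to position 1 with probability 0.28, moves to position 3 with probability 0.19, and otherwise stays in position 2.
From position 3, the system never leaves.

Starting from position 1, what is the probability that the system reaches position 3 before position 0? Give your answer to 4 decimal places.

Let h(s) be the probability of absorption at position 3 starting from transient state s. Then h(position 3) = 1 and h(position 0) = 0. By first-step analysis:
h(position 1) = 0.29·0 + 0.22·h(position 1) + 0.21·h(position 2) + 0.28·1
h(position 2) = 0.21·0 + 0.28·h(position 1) + 0.32·h(position 2) + 0.19·1
Solving: h(position 1) = 0.4883, h(position 2) = 0.4805.
Starting from position 1, the probability is 0.4883.

0.4883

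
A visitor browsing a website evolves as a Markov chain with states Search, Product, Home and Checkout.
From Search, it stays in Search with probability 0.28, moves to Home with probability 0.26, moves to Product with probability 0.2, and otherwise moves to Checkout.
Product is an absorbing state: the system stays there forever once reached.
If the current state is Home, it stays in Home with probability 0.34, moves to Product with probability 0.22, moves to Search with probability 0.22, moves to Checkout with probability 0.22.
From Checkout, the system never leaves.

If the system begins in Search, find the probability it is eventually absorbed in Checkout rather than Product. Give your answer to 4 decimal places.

0.5474

Let h(s) be the probability of absorption at Checkout starting from transient state s. Then h(Checkout) = 1 and h(Product) = 0. By first-step analysis:
h(Search) = 0.28·h(Search) + 0.2·0 + 0.26·h(Home) + 0.26·1
h(Home) = 0.22·h(Search) + 0.22·0 + 0.34·h(Home) + 0.22·1
Solving: h(Search) = 0.5474, h(Home) = 0.5158.
Starting from Search, the probability is 0.5474.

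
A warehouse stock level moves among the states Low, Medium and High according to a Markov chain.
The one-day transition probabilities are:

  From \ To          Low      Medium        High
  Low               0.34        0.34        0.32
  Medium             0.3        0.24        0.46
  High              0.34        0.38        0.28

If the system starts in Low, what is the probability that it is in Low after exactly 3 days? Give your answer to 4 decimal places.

0.3272

Propagate the distribution vector 3 days from Low.
After 0 days: (1.0000, 0.0000, 0.0000)
After 1 day: (0.3400, 0.3400, 0.3200)
After 2 days: (0.3264, 0.3188, 0.3548)
After 3 days: (0.3272, 0.3223, 0.3504)
P(in Low after 3 days) = 0.3272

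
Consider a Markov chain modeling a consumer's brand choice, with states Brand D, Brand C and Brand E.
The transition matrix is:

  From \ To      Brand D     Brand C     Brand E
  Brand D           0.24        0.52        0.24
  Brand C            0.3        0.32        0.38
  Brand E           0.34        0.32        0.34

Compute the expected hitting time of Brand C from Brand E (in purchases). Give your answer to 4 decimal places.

Let t(s) be the expected number of purchases to first reach Brand C from state s, with t(Brand C) = 0. Conditioning on the first purchase:
t(Brand D) = 1 + 0.24·t(Brand D) + 0.24·t(Brand E)
t(Brand E) = 1 + 0.34·t(Brand D) + 0.34·t(Brand E)
Solving: t(Brand D) = 2.1429, t(Brand E) = 2.6190.
Expected purchases from Brand E to Brand C: 2.6190.

2.6190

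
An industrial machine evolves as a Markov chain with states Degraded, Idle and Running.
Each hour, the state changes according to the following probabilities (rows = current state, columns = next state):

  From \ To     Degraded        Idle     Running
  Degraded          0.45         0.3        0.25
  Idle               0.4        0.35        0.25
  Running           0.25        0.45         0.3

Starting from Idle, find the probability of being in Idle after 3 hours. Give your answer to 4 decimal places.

Propagate the distribution vector 3 hours from Idle.
After 0 hours: (0.0000, 1.0000, 0.0000)
After 1 hour: (0.4000, 0.3500, 0.2500)
After 2 hours: (0.3825, 0.3550, 0.2625)
After 3 hours: (0.3798, 0.3571, 0.2631)
P(in Idle after 3 hours) = 0.3571

0.3571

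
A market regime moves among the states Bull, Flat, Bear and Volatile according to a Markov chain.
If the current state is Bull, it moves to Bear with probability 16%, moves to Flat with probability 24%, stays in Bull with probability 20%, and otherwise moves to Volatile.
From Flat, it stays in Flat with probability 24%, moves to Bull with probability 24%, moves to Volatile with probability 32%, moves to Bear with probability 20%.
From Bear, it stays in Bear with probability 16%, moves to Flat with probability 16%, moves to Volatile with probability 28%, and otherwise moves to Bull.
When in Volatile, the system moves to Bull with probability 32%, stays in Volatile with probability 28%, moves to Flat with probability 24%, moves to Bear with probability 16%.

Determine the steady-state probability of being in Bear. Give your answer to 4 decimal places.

0.1691

Let the stationary distribution be π with π = πP and π_1 + π_2 + π_3 + π_4 = 1.
π_1 = 0.2·π_1 + 0.24·π_2 + 0.4·π_3 + 0.32·π_4
π_2 = 0.24·π_1 + 0.24·π_2 + 0.16·π_3 + 0.24·π_4
π_3 = 0.16·π_1 + 0.2·π_2 + 0.16·π_3 + 0.16·π_4
Solving with the normalization constraint gives π = (0.2816, 0.2265, 0.1691, 0.3229).
So the stationary probability of Bear is 0.1691.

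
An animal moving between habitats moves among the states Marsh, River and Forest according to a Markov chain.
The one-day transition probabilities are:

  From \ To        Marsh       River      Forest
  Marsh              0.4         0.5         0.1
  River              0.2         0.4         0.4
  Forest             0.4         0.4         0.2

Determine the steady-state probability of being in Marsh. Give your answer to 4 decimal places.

Let the stationary distribution be π with π = πP and π_1 + π_2 + π_3 = 1.
π_1 = 0.4·π_1 + 0.2·π_2 + 0.4·π_3
π_2 = 0.5·π_1 + 0.4·π_2 + 0.4·π_3
Solving with the normalization constraint gives π = (0.3137, 0.4314, 0.2549).
So the stationary probability of Marsh is 0.3137.

0.3137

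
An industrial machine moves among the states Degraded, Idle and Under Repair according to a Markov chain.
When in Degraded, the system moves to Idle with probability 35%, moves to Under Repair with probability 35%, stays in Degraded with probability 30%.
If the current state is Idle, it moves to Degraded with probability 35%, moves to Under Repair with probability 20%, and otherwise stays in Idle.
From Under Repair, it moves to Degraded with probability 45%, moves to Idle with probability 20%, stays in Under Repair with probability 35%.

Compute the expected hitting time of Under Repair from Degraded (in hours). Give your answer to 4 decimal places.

Let t(s) be the expected number of hours to first reach Under Repair from state s, with t(Under Repair) = 0. Conditioning on the first hour:
t(Degraded) = 1 + 0.3·t(Degraded) + 0.35·t(Idle)
t(Idle) = 1 + 0.35·t(Degraded) + 0.45·t(Idle)
Solving: t(Degraded) = 3.4286, t(Idle) = 4.0000.
Expected hours from Degraded to Under Repair: 3.4286.

3.4286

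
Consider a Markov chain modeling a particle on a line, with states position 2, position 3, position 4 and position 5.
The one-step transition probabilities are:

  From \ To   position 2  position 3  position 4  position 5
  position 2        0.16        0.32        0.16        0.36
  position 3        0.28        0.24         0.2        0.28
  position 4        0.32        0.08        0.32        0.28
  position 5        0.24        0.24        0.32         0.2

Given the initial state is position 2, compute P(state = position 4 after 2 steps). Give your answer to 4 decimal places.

Propagate the distribution vector 2 steps from position 2.
After 0 steps: (1.0000, 0.0000, 0.0000, 0.0000)
After 1 step: (0.1600, 0.3200, 0.1600, 0.3600)
After 2 steps: (0.2528, 0.2272, 0.2560, 0.2640)
P(in position 4 after 2 steps) = 0.2560

0.2560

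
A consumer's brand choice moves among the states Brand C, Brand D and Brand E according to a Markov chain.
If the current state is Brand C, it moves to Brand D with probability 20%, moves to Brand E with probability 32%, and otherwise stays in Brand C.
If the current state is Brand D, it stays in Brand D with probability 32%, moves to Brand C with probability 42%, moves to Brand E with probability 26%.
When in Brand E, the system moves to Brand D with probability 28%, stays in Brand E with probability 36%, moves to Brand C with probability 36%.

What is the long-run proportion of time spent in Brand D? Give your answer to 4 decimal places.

Let the stationary distribution be π with π = πP and π_1 + π_2 + π_3 = 1.
π_1 = 0.48·π_1 + 0.42·π_2 + 0.36·π_3
π_2 = 0.2·π_1 + 0.32·π_2 + 0.28·π_3
Solving with the normalization constraint gives π = (0.4266, 0.2561, 0.3173).
So the stationary probability of Brand D is 0.2561.

0.2561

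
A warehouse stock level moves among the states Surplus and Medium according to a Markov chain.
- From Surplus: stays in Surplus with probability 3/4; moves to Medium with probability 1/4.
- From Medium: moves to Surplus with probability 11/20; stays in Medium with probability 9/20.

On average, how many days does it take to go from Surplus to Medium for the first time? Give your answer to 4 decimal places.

4.0000

Let t(s) be the expected number of days to first reach Medium from state s, with t(Medium) = 0. Conditioning on the first day:
t(Surplus) = 1 + 0.75·t(Surplus)
Solving: t(Surplus) = 4.0000.
Expected days from Surplus to Medium: 4.0000.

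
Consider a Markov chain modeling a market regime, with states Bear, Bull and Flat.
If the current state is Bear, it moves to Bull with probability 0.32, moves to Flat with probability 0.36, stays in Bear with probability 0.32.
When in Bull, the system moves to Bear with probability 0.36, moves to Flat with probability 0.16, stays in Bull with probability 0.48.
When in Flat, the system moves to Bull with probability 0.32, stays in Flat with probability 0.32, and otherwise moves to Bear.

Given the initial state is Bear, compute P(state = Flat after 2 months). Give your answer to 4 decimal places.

Sum over the intermediate state after 1 month:
P = P(Bear→Bear)·P(Bear→Flat) + P(Bear→Bull)·P(Bull→Flat) + P(Bear→Flat)·P(Flat→Flat)
  = 0.32×0.36 + 0.32×0.16 + 0.36×0.32
  = 0.1152 + 0.0512 + 0.1152 = 0.2816

0.2816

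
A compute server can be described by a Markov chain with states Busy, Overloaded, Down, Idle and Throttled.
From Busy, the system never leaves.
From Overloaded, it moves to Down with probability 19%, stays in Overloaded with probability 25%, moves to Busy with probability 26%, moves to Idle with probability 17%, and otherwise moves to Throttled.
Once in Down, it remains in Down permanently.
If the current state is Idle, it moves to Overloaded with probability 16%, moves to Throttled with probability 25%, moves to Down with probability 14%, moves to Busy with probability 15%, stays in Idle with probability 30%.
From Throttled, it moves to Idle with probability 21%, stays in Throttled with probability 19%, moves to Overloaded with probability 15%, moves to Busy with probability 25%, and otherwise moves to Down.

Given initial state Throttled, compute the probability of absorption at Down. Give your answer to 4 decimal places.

Let h(s) be the probability of absorption at Down starting from transient state s. Then h(Down) = 1 and h(Busy) = 0. By first-step analysis:
h(Overloaded) = 0.26·0 + 0.25·h(Overloaded) + 0.19·1 + 0.17·h(Idle) + 0.13·h(Throttled)
h(Idle) = 0.15·0 + 0.16·h(Overloaded) + 0.14·1 + 0.3·h(Idle) + 0.25·h(Throttled)
h(Throttled) = 0.25·0 + 0.15·h(Overloaded) + 0.2·1 + 0.21·h(Idle) + 0.19·h(Throttled)
Solving: h(Overloaded) = 0.4347, h(Idle) = 0.4588, h(Throttled) = 0.4464.
Starting from Throttled, the probability is 0.4464.

0.4464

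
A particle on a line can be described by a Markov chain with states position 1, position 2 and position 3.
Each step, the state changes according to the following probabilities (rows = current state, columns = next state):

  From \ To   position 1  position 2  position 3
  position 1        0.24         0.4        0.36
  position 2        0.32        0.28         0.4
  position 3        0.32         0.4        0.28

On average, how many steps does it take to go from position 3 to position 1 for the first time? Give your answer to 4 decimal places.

3.1250

Let t(s) be the expected number of steps to first reach position 1 from state s, with t(position 1) = 0. Conditioning on the first step:
t(position 2) = 1 + 0.28·t(position 2) + 0.4·t(position 3)
t(position 3) = 1 + 0.4·t(position 2) + 0.28·t(position 3)
Solving: t(position 2) = 3.1250, t(position 3) = 3.1250.
Expected steps from position 3 to position 1: 3.1250.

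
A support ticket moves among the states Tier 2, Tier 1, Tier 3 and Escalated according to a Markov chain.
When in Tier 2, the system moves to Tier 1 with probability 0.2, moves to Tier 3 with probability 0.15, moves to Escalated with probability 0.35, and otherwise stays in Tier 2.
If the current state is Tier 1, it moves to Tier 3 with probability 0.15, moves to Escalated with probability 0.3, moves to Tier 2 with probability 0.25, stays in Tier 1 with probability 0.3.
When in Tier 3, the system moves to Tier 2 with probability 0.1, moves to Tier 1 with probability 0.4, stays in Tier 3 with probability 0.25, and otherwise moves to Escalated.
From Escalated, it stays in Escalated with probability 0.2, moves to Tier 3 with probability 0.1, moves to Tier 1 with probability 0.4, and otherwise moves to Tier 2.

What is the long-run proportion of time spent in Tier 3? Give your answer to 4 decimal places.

Let the stationary distribution be π with π = πP and π_1 + π_2 + π_3 + π_4 = 1.
π_1 = 0.3·π_1 + 0.25·π_2 + 0.1·π_3 + 0.3·π_4
π_2 = 0.2·π_1 + 0.3·π_2 + 0.4·π_3 + 0.4·π_4
π_3 = 0.15·π_1 + 0.15·π_2 + 0.25·π_3 + 0.1·π_4
Solving with the normalization constraint gives π = (0.2539, 0.3175, 0.1513, 0.2774).
So the stationary probability of Tier 3 is 0.1513.

0.1513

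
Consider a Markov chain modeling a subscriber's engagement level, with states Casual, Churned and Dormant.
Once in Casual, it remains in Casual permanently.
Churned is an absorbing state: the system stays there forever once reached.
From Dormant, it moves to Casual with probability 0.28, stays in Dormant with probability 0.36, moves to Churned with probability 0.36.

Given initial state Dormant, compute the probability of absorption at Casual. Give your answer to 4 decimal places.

0.4375

Let h(s) be the probability of absorption at Casual starting from transient state s. Then h(Casual) = 1 and h(Churned) = 0. By first-step analysis:
h(Dormant) = 0.28·1 + 0.36·0 + 0.36·h(Dormant)
Solving: h(Dormant) = 0.4375.
Starting from Dormant, the probability is 0.4375.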